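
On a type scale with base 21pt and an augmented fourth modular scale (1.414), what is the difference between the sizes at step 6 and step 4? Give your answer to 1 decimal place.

83.9pt

Step 4: 21.0 × 1.414⁴ = 83.949pt
Step 6: 21.0 × 1.414⁶ = 167.848pt
Difference: 167.848 − 83.949 = 83.899pt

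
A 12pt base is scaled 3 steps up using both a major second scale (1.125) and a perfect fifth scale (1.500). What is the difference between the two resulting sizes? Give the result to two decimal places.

Major second: 12.0 × 1.125³ = 17.0859pt
Perfect fifth: 12.0 × 1.500³ = 40.5000pt
Difference: 40.5000 − 17.0859 = 23.4141pt

23.41pt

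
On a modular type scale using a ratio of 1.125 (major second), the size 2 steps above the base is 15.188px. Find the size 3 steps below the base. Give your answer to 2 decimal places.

8.43px

Moving from step +2 to step -3 is 5 steps down, so divide by r⁵.
15.188 ÷ 1.125⁵ = 15.188 ÷ 1.80203 ≈ 8.428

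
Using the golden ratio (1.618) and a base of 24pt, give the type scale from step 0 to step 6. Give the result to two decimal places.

24.00pt, 38.83pt, 62.83pt, 101.66pt, 164.48pt, 266.14pt, 430.61pt

Step 0: 24pt
Step 1: 24.0 × 1.618 = 38.83
Step 2: 24.0 × 1.618² = 62.83
Step 3: 24.0 × 1.618³ = 101.66
Step 4: 24.0 × 1.618⁴ = 164.48
Step 5: 24.0 × 1.618⁵ = 266.14
Step 6: 24.0 × 1.618⁶ = 430.61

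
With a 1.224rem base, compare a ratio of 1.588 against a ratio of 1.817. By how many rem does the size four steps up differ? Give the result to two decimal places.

5.56rem

At 1.588: 1.224 × 1.588⁴ = 7.7837rem
At 1.817: 1.224 × 1.817⁴ = 13.3414rem
Difference: 13.3414 − 7.7837 = 5.5577rem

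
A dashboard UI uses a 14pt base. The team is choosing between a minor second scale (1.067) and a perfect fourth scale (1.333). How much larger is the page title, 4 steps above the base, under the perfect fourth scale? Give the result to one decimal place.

26.1pt

Minor second: 14.0 × 1.067⁴ = 18.146pt
Perfect fourth: 14.0 × 1.333⁴ = 44.203pt
Difference: 44.203 − 18.146 = 26.057pt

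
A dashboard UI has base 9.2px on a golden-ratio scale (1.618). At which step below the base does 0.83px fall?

5

1.618ⁿ = 9.2 / 0.83 = 11.0843
n = ln(11.0843) / ln(1.618) = 2.4055 / 0.4812 ≈ 5.00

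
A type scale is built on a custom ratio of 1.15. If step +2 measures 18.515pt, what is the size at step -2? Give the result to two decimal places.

Moving from step +2 to step -2 is 4 steps down, so divide by r⁴.
18.515 ÷ 1.15⁴ = 18.515 ÷ 1.74901 ≈ 10.586

10.59pt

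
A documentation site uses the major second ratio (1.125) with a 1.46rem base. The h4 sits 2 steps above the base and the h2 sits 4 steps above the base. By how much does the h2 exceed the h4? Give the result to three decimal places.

0.491rem

Step 2: 1.46 × 1.125² = 1.84781rem
Step 4: 1.46 × 1.125⁴ = 2.33864rem
Difference: 2.33864 − 1.84781 = 0.49083rem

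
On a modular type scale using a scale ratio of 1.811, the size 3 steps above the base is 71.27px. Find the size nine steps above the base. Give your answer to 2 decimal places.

2514.30px

71.27 × 1.811⁶ = 71.27 × 35.27855 ≈ 2514.302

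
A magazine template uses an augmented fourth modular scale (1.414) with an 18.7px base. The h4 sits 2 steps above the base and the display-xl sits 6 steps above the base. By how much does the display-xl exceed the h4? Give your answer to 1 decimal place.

Step 2: 18.7 × 1.414² = 37.389px
Step 6: 18.7 × 1.414⁶ = 149.465px
Difference: 149.465 − 37.389 = 112.076px

112.1px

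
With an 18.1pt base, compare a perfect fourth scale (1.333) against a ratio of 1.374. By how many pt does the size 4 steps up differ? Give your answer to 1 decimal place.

7.4pt

Perfect fourth: 18.1 × 1.333⁴ = 57.148pt
At 1.374: 18.1 × 1.374⁴ = 64.510pt
Difference: 64.510 − 57.148 = 7.362pt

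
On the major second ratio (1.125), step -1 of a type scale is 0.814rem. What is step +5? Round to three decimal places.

The gap is 5 − (-1) = 6 steps, so the factor is 1.125^6.
0.814 × 1.125⁶ = 0.814 × 2.02729 ≈ 1.650

1.650rem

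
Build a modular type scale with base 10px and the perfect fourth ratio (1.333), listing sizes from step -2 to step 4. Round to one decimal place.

5.6px, 7.5px, 10.0px, 13.3px, 17.8px, 23.7px, 31.6px

Step -2: 10.0 ÷ 1.333² = 5.6
Step -1: 10.0 ÷ 1.333 = 7.5
Step 0: 10px
Step 1: 10.0 × 1.333 = 13.3
Step 2: 10.0 × 1.333² = 17.8
Step 3: 10.0 × 1.333³ = 23.7
Step 4: 10.0 × 1.333⁴ = 31.6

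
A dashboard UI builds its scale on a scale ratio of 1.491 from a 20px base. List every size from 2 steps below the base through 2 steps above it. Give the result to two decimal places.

9.00px, 13.41px, 20.00px, 29.82px, 44.46px

Step -2: 20.0 ÷ 1.491² = 9.00
Step -1: 20.0 ÷ 1.491 = 13.41
Step 0: 20px
Step 1: 20.0 × 1.491 = 29.82
Step 2: 20.0 × 1.491² = 44.46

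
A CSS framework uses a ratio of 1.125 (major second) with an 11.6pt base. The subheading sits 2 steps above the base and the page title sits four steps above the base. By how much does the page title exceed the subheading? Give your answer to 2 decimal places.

3.90pt

Step 2: 11.6 × 1.125² = 14.6813pt
Step 4: 11.6 × 1.125⁴ = 18.5810pt
Difference: 18.5810 − 14.6813 = 3.8997pt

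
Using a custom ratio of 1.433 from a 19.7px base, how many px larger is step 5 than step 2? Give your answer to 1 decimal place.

Step 2: 19.7 × 1.433² = 40.454px
Step 5: 19.7 × 1.433⁵ = 119.041px
Difference: 119.041 − 40.454 = 78.587px

78.6px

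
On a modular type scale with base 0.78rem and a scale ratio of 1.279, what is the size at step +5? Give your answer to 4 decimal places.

Each step on a modular scale multiplies by the ratio, so the size n steps from the base is base × ratioⁿ.
0.78 × 1.279⁵ = 0.78 × 3.42257 ≈ 2.6696

2.6696rem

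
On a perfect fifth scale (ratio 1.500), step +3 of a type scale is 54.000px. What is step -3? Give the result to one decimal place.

54.000 ÷ 1.500⁶ = 54.000 ÷ 11.39062 ≈ 4.741

4.7px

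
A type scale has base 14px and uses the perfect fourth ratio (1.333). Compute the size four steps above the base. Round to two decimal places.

14.0 × 1.333⁴ = 14.0 × 3.15733 ≈ 44.20

44.20px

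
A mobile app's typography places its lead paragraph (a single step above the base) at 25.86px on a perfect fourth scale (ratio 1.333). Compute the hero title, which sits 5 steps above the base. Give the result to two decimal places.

The gap is 5 − (1) = 4 steps, so the factor is 1.333^4.
25.86 × 1.333⁴ = 25.86 × 3.15733 ≈ 81.649

81.65px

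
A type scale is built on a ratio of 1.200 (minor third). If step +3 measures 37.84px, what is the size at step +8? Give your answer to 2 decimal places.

37.84 × 1.200⁵ = 37.84 × 2.48832 ≈ 94.158

94.16px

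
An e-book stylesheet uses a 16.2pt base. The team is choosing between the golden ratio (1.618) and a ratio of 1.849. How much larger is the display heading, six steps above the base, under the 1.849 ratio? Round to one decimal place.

356.7pt

Golden ratio: 16.2 × 1.618⁶ = 290.661pt
At 1.849: 16.2 × 1.849⁶ = 647.346pt
Difference: 647.346 − 290.661 = 356.685pt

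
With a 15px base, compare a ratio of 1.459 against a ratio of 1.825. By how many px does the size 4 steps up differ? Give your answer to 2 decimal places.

At 1.459: 15.0 × 1.459⁴ = 67.9692px
At 1.825: 15.0 × 1.825⁴ = 166.3959px
Difference: 166.3959 − 67.9692 = 98.4267px

98.43px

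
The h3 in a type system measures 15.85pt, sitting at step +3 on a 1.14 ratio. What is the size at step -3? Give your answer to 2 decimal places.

7.22pt

15.85 ÷ 1.14⁶ = 15.85 ÷ 2.19497 ≈ 7.221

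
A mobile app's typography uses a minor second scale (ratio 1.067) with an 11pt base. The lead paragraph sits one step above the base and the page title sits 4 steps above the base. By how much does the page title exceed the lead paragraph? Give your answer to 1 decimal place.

Step 1: 11.0 × 1.067 = 11.737pt
Step 4: 11.0 × 1.067⁴ = 14.258pt
Difference: 14.258 − 11.737 = 2.521pt

2.5pt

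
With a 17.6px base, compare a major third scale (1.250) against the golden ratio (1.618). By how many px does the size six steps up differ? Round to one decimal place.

248.6px

Major third: 17.6 × 1.250⁶ = 67.139px
Golden ratio: 17.6 × 1.618⁶ = 315.779px
Difference: 315.779 − 67.139 = 248.640px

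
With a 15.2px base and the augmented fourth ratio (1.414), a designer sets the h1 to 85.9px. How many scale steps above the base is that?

1.414ⁿ = 85.9 / 15.2 = 5.6513
n = ln(5.6513) / ln(1.414) = 1.7319 / 0.3464 ≈ 5.00

5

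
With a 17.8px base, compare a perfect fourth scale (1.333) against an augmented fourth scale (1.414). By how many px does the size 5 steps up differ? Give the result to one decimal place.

Perfect fourth: 17.8 × 1.333⁵ = 74.915px
Augmented fourth: 17.8 × 1.414⁵ = 100.616px
Difference: 100.616 − 74.915 = 25.701px

25.7px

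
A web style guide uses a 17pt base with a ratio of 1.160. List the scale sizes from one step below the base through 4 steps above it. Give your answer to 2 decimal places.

14.66pt, 17.00pt, 19.72pt, 22.88pt, 26.54pt, 30.78pt

Step -1: 17.0 ÷ 1.160 = 14.66
Step 0: 17pt
Step 1: 17.0 × 1.160 = 19.72
Step 2: 17.0 × 1.160² = 22.88
Step 3: 17.0 × 1.160³ = 26.54
Step 4: 17.0 × 1.160⁴ = 30.78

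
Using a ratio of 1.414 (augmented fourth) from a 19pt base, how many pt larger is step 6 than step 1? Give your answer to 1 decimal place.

125.0pt

Step 1: 19.0 × 1.414 = 26.866pt
Step 6: 19.0 × 1.414⁶ = 151.862pt
Difference: 151.862 − 26.866 = 124.996pt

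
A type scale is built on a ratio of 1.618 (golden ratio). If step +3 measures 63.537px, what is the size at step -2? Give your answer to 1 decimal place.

5.7px

Moving from step +3 to step -2 is 5 steps down, so divide by r⁵.
63.537 ÷ 1.618⁵ = 63.537 ÷ 11.08901 ≈ 5.730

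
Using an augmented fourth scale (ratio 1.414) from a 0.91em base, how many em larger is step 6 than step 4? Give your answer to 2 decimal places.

Step 4: 0.91 × 1.414⁴ = 3.6378em
Step 6: 0.91 × 1.414⁶ = 7.2734em
Difference: 7.2734 − 3.6378 = 3.6356em

3.64em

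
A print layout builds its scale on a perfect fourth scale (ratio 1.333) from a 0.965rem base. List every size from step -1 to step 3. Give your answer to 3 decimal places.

Step -1: 0.965 ÷ 1.333 = 0.724
Step 0: 0.965rem
Step 1: 0.965 × 1.333 = 1.286
Step 2: 0.965 × 1.333² = 1.715
Step 3: 0.965 × 1.333³ = 2.286

0.724rem, 0.965rem, 1.286rem, 1.715rem, 2.286rem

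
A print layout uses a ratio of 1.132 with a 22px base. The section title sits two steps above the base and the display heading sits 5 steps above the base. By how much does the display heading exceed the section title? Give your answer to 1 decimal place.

12.7px

Step 2: 22.0 × 1.132² = 28.191px
Step 5: 22.0 × 1.132⁵ = 40.894px
Difference: 40.894 − 28.191 = 12.703px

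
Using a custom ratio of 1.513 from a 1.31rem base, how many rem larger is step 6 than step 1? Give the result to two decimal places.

Step 1: 1.31 × 1.513 = 1.9820rem
Step 6: 1.31 × 1.513⁶ = 15.7147rem
Difference: 15.7147 − 1.9820 = 13.7327rem

13.73rem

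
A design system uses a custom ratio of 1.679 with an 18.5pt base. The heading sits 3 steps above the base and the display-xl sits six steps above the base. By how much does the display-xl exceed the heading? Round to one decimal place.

Step 3: 18.5 × 1.679³ = 87.564pt
Step 6: 18.5 × 1.679⁶ = 414.454pt
Difference: 414.454 − 87.564 = 326.890pt

326.9pt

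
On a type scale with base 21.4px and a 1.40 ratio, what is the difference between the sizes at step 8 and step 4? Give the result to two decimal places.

233.61px

Step 4: 21.4 × 1.40⁴ = 82.2102px
Step 8: 21.4 × 1.40⁸ = 315.8189px
Difference: 315.8189 − 82.2102 = 233.6087px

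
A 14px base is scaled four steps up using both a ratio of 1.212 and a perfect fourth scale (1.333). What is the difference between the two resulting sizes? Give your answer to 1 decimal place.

14.0px

At 1.212: 14.0 × 1.212⁴ = 30.209px
Perfect fourth: 14.0 × 1.333⁴ = 44.203px
Difference: 44.203 − 30.209 = 13.994px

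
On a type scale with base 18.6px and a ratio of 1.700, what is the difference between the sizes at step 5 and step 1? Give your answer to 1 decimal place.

Step 1: 18.6 × 1.700 = 31.620px
Step 5: 18.6 × 1.700⁵ = 264.093px
Difference: 264.093 − 31.620 = 232.473px

232.5px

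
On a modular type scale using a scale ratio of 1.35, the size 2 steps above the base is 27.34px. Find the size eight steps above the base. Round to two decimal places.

The gap is 8 − (2) = 6 steps, so the factor is 1.35^6.
27.34 × 1.35⁶ = 27.34 × 6.05345 ≈ 165.501

165.50px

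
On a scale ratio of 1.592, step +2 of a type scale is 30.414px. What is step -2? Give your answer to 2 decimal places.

4.73px

30.414 ÷ 1.592⁴ = 30.414 ÷ 6.42351 ≈ 4.735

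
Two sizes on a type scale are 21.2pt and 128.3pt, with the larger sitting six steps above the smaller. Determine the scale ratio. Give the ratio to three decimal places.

The ratio satisfies 21.2 × r⁶ = 128.3, so r = (128.3 / 21.2)^(1/6).
r = 6.0519^(1/6) ≈ 1.3499

1.350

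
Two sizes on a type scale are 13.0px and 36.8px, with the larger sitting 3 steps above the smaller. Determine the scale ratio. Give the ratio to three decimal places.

1.415

The ratio satisfies 13.0 × r³ = 36.8, so r = (36.8 / 13.0)^(1/3).
r = 2.8308^(1/3) ≈ 1.4146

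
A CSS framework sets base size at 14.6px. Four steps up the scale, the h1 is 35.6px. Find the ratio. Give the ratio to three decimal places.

1.250

r⁴ = 35.6 / 14.6, so r = (35.6/14.6)^(1/4).
r = 2.4384^(1/4) ≈ 1.2496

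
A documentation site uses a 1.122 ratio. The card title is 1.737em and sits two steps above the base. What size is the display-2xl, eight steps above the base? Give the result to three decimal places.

Moving from step +2 to step +8 is 6 steps up, so multiply by r⁶.
1.737 × 1.122⁶ = 1.737 × 1.99507 ≈ 3.465

3.465em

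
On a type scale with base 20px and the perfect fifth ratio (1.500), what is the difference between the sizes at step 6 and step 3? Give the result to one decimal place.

Step 3: 20.0 × 1.500³ = 67.500px
Step 6: 20.0 × 1.500⁶ = 227.812px
Difference: 227.812 − 67.500 = 160.312px

160.3px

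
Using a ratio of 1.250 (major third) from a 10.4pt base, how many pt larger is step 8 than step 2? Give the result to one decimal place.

45.7pt

Step 2: 10.4 × 1.250² = 16.250pt
Step 8: 10.4 × 1.250⁸ = 61.989pt
Difference: 61.989 − 16.250 = 45.739pt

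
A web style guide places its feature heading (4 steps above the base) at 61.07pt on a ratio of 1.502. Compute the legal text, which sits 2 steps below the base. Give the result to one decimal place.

61.07 ÷ 1.502⁶ = 61.07 ÷ 11.48205 ≈ 5.319

5.3pt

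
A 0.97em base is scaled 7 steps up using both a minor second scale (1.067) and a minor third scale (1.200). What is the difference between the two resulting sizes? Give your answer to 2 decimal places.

Minor second: 0.97 × 1.067⁷ = 1.5273em
Minor third: 0.97 × 1.200⁷ = 3.4757em
Difference: 3.4757 − 1.5273 = 1.9484em

1.95em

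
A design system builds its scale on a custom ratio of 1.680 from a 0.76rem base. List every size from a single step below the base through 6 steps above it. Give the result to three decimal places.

0.452rem, 0.760rem, 1.277rem, 2.145rem, 3.604rem, 6.054rem, 10.171rem, 17.087rem

Step -1: 0.76 ÷ 1.680 = 0.452
Step 0: 0.76rem
Step 1: 0.76 × 1.680 = 1.277
Step 2: 0.76 × 1.680² = 2.145
Step 3: 0.76 × 1.680³ = 3.604
Step 4: 0.76 × 1.680⁴ = 6.054
Step 5: 0.76 × 1.680⁵ = 10.171
Step 6: 0.76 × 1.680⁶ = 17.087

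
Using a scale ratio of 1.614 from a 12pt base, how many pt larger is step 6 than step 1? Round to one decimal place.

192.8pt

Step 1: 12.0 × 1.614 = 19.368pt
Step 6: 12.0 × 1.614⁶ = 212.130pt
Difference: 212.130 − 19.368 = 192.762pt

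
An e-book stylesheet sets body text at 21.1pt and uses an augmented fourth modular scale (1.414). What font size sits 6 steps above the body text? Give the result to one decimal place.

21.1 × 1.414⁶ = 21.1 × 7.99275 ≈ 168.65

168.6pt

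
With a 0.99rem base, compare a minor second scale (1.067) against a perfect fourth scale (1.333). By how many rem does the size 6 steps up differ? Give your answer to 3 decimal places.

4.093rem

Minor second: 0.99 × 1.067⁶ = 1.46090rem
Perfect fourth: 0.99 × 1.333⁶ = 5.55413rem
Difference: 5.55413 − 1.46090 = 4.09323rem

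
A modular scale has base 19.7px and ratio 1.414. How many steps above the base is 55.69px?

3

1.414ⁿ = 55.69 / 19.7 = 2.8269
n = ln(2.8269) / ln(1.414) = 1.0392 / 0.3464 ≈ 3.00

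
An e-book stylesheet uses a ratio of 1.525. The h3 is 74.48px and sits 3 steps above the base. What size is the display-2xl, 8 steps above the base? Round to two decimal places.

Moving from step +3 to step +8 is 5 steps up, so multiply by r⁵.
74.48 × 1.525⁵ = 74.48 × 8.24801 ≈ 614.312

614.31px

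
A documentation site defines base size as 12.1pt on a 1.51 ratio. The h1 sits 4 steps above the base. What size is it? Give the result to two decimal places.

62.91pt

Every step multiplies by the scale ratio.
12.1 × 1.51⁴ = 12.1 × 5.19886 ≈ 62.91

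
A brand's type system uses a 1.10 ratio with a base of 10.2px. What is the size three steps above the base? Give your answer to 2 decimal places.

Every step multiplies by the scale ratio.
10.2 × 1.10³ = 10.2 × 1.33100 ≈ 13.58

13.58px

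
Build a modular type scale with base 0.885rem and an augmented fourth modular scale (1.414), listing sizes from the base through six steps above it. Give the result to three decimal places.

0.885rem, 1.251rem, 1.769rem, 2.502rem, 3.538rem, 5.003rem, 7.074rem

Step 0: 0.885rem
Step 1: 0.885 × 1.414 = 1.251
Step 2: 0.885 × 1.414² = 1.769
Step 3: 0.885 × 1.414³ = 2.502
Step 4: 0.885 × 1.414⁴ = 3.538
Step 5: 0.885 × 1.414⁵ = 5.003
Step 6: 0.885 × 1.414⁶ = 7.074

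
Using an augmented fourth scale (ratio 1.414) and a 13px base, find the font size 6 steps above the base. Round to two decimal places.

103.91px

13.0 × 1.414⁶ = 13.0 × 7.99275 ≈ 103.91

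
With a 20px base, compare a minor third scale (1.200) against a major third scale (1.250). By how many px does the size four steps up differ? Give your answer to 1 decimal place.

Minor third: 20.0 × 1.200⁴ = 41.472px
Major third: 20.0 × 1.250⁴ = 48.828px
Difference: 48.828 − 41.472 = 7.356px

7.4px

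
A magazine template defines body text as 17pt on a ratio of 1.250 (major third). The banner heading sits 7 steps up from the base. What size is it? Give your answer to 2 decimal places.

Each step on a modular scale multiplies by the ratio, so the size n steps from the base is base × ratioⁿ.
17.0 × 1.250⁷ = 17.0 × 4.76837 ≈ 81.06

81.06pt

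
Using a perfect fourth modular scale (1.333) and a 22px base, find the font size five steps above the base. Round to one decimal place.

92.6px

A modular type scale is a geometric sequence: sizeₙ = base × rⁿ.
22.0 × 1.333⁵ = 22.0 × 4.20873 ≈ 92.59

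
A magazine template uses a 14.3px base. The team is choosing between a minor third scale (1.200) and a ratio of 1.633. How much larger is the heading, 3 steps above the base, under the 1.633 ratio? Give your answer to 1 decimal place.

Minor third: 14.3 × 1.200³ = 24.710px
At 1.633: 14.3 × 1.633³ = 62.272px
Difference: 62.272 − 24.710 = 37.562px

37.6px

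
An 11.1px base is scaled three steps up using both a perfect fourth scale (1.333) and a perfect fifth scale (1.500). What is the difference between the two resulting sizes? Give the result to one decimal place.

Perfect fourth: 11.1 × 1.333³ = 26.291px
Perfect fifth: 11.1 × 1.500³ = 37.462px
Difference: 37.462 − 26.291 = 11.171px

11.2px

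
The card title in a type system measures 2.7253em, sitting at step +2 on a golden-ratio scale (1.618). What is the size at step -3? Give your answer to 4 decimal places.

The gap is -3 − (2) = -5 steps, so the factor is 1.618^-5.
2.7253 ÷ 1.618⁵ = 2.7253 ÷ 11.08901 ≈ 0.2458

0.2458em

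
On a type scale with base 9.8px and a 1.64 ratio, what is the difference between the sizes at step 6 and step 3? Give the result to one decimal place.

147.4px

Step 3: 9.8 × 1.64³ = 43.227px
Step 6: 9.8 × 1.64⁶ = 190.673px
Difference: 190.673 − 43.227 = 147.446px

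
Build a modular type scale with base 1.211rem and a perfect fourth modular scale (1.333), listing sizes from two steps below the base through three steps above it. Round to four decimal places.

0.6815rem, 0.9085rem, 1.2110rem, 1.6143rem, 2.1518rem, 2.8684rem

Step -2: 1.211 ÷ 1.333² = 0.6815
Step -1: 1.211 ÷ 1.333 = 0.9085
Step 0: 1.211rem
Step 1: 1.211 × 1.333 = 1.6143
Step 2: 1.211 × 1.333² = 2.1518
Step 3: 1.211 × 1.333³ = 2.8684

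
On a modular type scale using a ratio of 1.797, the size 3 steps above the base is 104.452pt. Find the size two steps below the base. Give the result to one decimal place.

Moving from step +3 to step -2 is 5 steps down, so divide by r⁵.
104.452 ÷ 1.797⁵ = 104.452 ÷ 18.73874 ≈ 5.574

5.6pt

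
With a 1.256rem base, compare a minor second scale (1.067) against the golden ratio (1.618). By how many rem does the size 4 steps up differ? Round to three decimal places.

6.980rem

Minor second: 1.256 × 1.067⁴ = 1.62797rem
Golden ratio: 1.256 × 1.618⁴ = 8.60803rem
Difference: 8.60803 − 1.62797 = 6.98006rem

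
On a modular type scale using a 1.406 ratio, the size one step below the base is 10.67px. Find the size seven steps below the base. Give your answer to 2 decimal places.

Moving from step -1 to step -7 is 6 steps down, so divide by r⁶.
10.67 ÷ 1.406⁶ = 10.67 ÷ 7.72524 ≈ 1.381

1.38px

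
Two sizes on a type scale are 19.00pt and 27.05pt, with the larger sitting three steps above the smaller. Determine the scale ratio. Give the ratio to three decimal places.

The ratio satisfies 19.00 × r³ = 27.05, so r = (27.05 / 19.00)^(1/3).
r = 1.4237^(1/3) ≈ 1.1250

1.125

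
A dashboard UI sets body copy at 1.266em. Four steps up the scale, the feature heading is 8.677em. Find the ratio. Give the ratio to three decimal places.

1.618

r⁴ = 8.677 / 1.266, so r = (8.677/1.266)^(1/4).
r = 6.8539^(1/4) ≈ 1.6180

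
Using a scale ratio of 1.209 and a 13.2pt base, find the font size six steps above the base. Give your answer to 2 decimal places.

A modular type scale is a geometric sequence: sizeₙ = base × rⁿ.
13.2 × 1.209⁶ = 13.2 × 3.12290 ≈ 41.22

41.22pt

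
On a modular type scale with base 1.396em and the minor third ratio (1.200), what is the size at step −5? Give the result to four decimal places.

0.5610em

1.396 ÷ 1.200⁵ = 1.396 ÷ 2.48832 ≈ 0.5610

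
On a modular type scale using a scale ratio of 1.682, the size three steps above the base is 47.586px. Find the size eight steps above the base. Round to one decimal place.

640.6px

47.586 × 1.682⁵ = 47.586 × 13.46263 ≈ 640.633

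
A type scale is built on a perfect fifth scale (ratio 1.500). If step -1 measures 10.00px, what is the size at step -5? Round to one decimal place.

2.0px

10.00 ÷ 1.500⁴ = 10.00 ÷ 5.06250 ≈ 1.975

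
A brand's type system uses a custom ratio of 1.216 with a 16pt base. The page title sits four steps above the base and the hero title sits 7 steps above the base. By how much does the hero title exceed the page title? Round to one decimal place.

27.9pt

Step 4: 16.0 × 1.216⁴ = 34.983pt
Step 7: 16.0 × 1.216⁷ = 62.901pt
Difference: 62.901 − 34.983 = 27.918pt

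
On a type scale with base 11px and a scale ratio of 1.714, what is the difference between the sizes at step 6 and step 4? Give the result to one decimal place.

Step 4: 11.0 × 1.714⁴ = 94.937px
Step 6: 11.0 × 1.714⁶ = 278.906px
Difference: 278.906 − 94.937 = 183.969px

184.0px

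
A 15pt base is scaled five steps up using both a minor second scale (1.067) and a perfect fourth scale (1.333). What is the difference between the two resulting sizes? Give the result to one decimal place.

42.4pt

Minor second: 15.0 × 1.067⁵ = 20.745pt
Perfect fourth: 15.0 × 1.333⁵ = 63.131pt
Difference: 63.131 − 20.745 = 42.386pt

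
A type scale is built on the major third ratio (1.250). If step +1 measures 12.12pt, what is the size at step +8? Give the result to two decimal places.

The gap is 8 − (1) = 7 steps, so the factor is 1.250^7.
12.12 × 1.250⁷ = 12.12 × 4.76837 ≈ 57.793

57.79pt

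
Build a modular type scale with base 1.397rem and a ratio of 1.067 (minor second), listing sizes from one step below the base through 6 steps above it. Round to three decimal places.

1.309rem, 1.397rem, 1.491rem, 1.590rem, 1.697rem, 1.811rem, 1.932rem, 2.061rem

Step -1: 1.397 ÷ 1.067 = 1.309
Step 0: 1.397rem
Step 1: 1.397 × 1.067 = 1.491
Step 2: 1.397 × 1.067² = 1.590
Step 3: 1.397 × 1.067³ = 1.697
Step 4: 1.397 × 1.067⁴ = 1.811
Step 5: 1.397 × 1.067⁵ = 1.932
Step 6: 1.397 × 1.067⁶ = 2.061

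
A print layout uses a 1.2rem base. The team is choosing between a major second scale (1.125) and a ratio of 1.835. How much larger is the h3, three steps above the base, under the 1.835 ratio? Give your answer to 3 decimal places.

5.706rem

Major second: 1.2 × 1.125³ = 1.70859rem
At 1.835: 1.2 × 1.835³ = 7.41463rem
Difference: 7.41463 − 1.70859 = 5.70604rem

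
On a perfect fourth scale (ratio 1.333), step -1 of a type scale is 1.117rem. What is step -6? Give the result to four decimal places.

1.117 ÷ 1.333⁵ = 1.117 ÷ 4.20873 ≈ 0.2654

0.2654rem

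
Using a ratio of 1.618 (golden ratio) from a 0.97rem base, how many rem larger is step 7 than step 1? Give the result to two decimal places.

26.59rem

Step 1: 0.97 × 1.618 = 1.5695rem
Step 7: 0.97 × 1.618⁷ = 28.1593rem
Difference: 28.1593 − 1.5695 = 26.5898rem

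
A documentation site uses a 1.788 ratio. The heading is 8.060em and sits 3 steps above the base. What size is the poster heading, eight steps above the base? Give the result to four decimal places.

147.2898em

8.060 × 1.788⁵ = 8.060 × 18.27417 ≈ 147.2898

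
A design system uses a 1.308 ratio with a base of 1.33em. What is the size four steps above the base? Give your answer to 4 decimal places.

3.8930em

1.33 × 1.308⁴ = 1.33 × 2.92706 ≈ 3.8930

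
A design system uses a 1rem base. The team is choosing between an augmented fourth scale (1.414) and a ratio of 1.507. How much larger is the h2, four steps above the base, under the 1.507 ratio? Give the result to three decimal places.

1.160rem

Augmented fourth: 1.0 × 1.414⁴ = 3.99758rem
At 1.507: 1.0 × 1.507⁴ = 5.15766rem
Difference: 5.15766 − 3.99758 = 1.16008rem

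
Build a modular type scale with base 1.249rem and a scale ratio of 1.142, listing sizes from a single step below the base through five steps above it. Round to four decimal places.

1.0937rem, 1.2490rem, 1.4264rem, 1.6289rem, 1.8602rem, 2.1244rem, 2.4260rem

Step -1: 1.249 ÷ 1.142 = 1.0937
Step 0: 1.249rem
Step 1: 1.249 × 1.142 = 1.4264
Step 2: 1.249 × 1.142² = 1.6289
Step 3: 1.249 × 1.142³ = 1.8602
Step 4: 1.249 × 1.142⁴ = 2.1244
Step 5: 1.249 × 1.142⁵ = 2.4260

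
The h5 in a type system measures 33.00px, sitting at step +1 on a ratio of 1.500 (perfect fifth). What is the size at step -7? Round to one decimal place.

Moving from step +1 to step -7 is 8 steps down, so divide by r⁸.
33.00 ÷ 1.500⁸ = 33.00 ÷ 25.62891 ≈ 1.288

1.3px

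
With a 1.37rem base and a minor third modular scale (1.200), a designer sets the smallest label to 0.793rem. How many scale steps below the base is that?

1.200ⁿ = 1.37 / 0.793 = 1.7276
n = ln(1.7276) / ln(1.200) = 0.5467 / 0.1823 ≈ 3.00

3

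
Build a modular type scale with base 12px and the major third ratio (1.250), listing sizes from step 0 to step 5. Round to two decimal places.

12.00px, 15.00px, 18.75px, 23.44px, 29.30px, 36.62px

Step 0: 12px
Step 1: 12.0 × 1.250 = 15.00
Step 2: 12.0 × 1.250² = 18.75
Step 3: 12.0 × 1.250³ = 23.44
Step 4: 12.0 × 1.250⁴ = 29.30
Step 5: 12.0 × 1.250⁵ = 36.62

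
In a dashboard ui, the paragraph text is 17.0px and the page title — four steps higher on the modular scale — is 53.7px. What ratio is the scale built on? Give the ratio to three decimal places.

The ratio satisfies 17.0 × r⁴ = 53.7, so r = (53.7 / 17.0)^(1/4).
r = 3.1588^(1/4) ≈ 1.3332

1.333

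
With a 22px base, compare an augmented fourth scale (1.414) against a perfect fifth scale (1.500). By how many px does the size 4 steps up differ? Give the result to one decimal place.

Augmented fourth: 22.0 × 1.414⁴ = 87.947px
Perfect fifth: 22.0 × 1.500⁴ = 111.375px
Difference: 111.375 − 87.947 = 23.428px

23.4px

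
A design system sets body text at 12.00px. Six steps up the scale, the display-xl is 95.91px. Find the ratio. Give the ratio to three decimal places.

The ratio satisfies 12.00 × r⁶ = 95.91, so r = (95.91 / 12.00)^(1/6).
r = 7.9925^(1/6) ≈ 1.4140

1.414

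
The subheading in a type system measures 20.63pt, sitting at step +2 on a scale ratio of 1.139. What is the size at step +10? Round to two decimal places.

58.44pt

Moving from step +2 to step +10 is 8 steps up, so multiply by r⁸.
20.63 × 1.139⁸ = 20.63 × 2.83263 ≈ 58.437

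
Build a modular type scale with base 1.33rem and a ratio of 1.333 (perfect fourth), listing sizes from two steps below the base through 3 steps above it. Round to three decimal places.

0.748rem, 0.998rem, 1.330rem, 1.773rem, 2.363rem, 3.150rem

Step -2: 1.33 ÷ 1.333² = 0.748
Step -1: 1.33 ÷ 1.333 = 0.998
Step 0: 1.33rem
Step 1: 1.33 × 1.333 = 1.773
Step 2: 1.33 × 1.333² = 2.363
Step 3: 1.33 × 1.333³ = 3.150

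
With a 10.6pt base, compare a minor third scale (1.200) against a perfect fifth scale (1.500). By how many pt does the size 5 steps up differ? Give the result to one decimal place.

54.1pt

Minor third: 10.6 × 1.200⁵ = 26.376pt
Perfect fifth: 10.6 × 1.500⁵ = 80.494pt
Difference: 80.494 − 26.376 = 54.118pt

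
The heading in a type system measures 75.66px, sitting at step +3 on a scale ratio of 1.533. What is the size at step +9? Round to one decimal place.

982.0px

The gap is 9 − (3) = 6 steps, so the factor is 1.533^6.
75.66 × 1.533⁶ = 75.66 × 12.97935 ≈ 982.018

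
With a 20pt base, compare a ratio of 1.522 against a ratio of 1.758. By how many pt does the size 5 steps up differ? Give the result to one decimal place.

172.5pt

At 1.522: 20.0 × 1.522⁵ = 163.344pt
At 1.758: 20.0 × 1.758⁵ = 335.834pt
Difference: 335.834 − 163.344 = 172.490pt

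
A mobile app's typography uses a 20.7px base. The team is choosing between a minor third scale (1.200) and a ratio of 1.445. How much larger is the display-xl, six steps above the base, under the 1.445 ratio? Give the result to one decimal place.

Minor third: 20.7 × 1.200⁶ = 61.810px
At 1.445: 20.7 × 1.445⁶ = 188.442px
Difference: 188.442 − 61.810 = 126.632px

126.6px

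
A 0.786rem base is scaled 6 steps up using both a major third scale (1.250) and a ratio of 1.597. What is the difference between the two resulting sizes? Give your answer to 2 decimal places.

10.04rem

Major third: 0.786 × 1.250⁶ = 2.9984rem
At 1.597: 0.786 × 1.597⁶ = 13.0392rem
Difference: 13.0392 − 2.9984 = 10.0408rem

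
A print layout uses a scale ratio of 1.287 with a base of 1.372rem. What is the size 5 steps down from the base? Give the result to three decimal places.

1.372 ÷ 1.287⁵ = 1.372 ÷ 3.53096 ≈ 0.389

0.389rem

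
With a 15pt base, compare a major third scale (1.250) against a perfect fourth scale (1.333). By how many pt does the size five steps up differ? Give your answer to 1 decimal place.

Major third: 15.0 × 1.250⁵ = 45.776pt
Perfect fourth: 15.0 × 1.333⁵ = 63.131pt
Difference: 63.131 − 45.776 = 17.355pt

17.4pt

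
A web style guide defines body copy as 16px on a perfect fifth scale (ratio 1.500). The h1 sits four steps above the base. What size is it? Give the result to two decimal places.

A modular type scale is a geometric sequence: sizeₙ = base × rⁿ.
16.0 × 1.500⁴ = 16.0 × 5.06250 ≈ 81.00

81.00px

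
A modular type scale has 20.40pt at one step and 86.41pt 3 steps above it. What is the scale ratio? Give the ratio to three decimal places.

1.618

r³ = 86.41 / 20.40, so r = (86.41/20.40)^(1/3).
r = 4.2358^(1/3) ≈ 1.6180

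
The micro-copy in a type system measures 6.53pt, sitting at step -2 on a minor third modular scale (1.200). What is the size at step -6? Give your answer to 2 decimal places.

6.53 ÷ 1.200⁴ = 6.53 ÷ 2.07360 ≈ 3.149

3.15pt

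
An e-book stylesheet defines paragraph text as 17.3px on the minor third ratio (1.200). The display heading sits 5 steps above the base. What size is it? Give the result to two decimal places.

43.05px

Each step on a modular scale multiplies by the ratio, so the size n steps from the base is base × ratioⁿ.
17.3 × 1.200⁵ = 17.3 × 2.48832 ≈ 43.05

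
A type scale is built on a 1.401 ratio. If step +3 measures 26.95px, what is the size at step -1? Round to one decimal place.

26.95 ÷ 1.401⁴ = 26.95 ÷ 3.85259 ≈ 6.995

7.0px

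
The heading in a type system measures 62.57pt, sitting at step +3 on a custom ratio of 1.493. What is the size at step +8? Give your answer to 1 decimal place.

62.57 × 1.493⁵ = 62.57 × 7.41821 ≈ 464.157

464.2pt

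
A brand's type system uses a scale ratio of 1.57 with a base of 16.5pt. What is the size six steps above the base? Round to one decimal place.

16.5 × 1.57⁶ = 16.5 × 14.97607 ≈ 247.11

247.1pt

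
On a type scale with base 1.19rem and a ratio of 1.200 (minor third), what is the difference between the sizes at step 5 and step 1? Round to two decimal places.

Step 1: 1.19 × 1.200 = 1.4280rem
Step 5: 1.19 × 1.200⁵ = 2.9611rem
Difference: 2.9611 − 1.4280 = 1.5331rem

1.53rem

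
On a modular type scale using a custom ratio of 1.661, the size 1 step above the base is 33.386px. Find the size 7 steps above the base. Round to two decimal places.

Moving from step +1 to step +7 is 6 steps up, so multiply by r⁶.
33.386 × 1.661⁶ = 33.386 × 20.99993 ≈ 701.104

701.10px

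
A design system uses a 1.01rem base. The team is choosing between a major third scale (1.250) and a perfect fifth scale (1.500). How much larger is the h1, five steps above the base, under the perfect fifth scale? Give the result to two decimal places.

4.59rem

Major third: 1.01 × 1.250⁵ = 3.0823rem
Perfect fifth: 1.01 × 1.500⁵ = 7.6697rem
Difference: 7.6697 − 3.0823 = 4.5874rem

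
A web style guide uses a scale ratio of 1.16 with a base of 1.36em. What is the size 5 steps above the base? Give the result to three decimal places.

2.856em

1.36 × 1.16⁵ = 1.36 × 2.10034 ≈ 2.856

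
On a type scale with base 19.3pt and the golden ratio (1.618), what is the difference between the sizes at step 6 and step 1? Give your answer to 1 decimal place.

315.1pt

Step 1: 19.3 × 1.618 = 31.227pt
Step 6: 19.3 × 1.618⁶ = 346.281pt
Difference: 346.281 − 31.227 = 315.054pt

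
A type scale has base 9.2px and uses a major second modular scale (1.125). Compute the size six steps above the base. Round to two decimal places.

18.65px

Each step on a modular scale multiplies by the ratio, so the size n steps from the base is base × ratioⁿ.
9.2 × 1.125⁶ = 9.2 × 2.02729 ≈ 18.65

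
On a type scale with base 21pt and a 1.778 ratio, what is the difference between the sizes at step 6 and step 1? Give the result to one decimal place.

Step 1: 21.0 × 1.778 = 37.338pt
Step 6: 21.0 × 1.778⁶ = 663.452pt
Difference: 663.452 − 37.338 = 626.114pt

626.1pt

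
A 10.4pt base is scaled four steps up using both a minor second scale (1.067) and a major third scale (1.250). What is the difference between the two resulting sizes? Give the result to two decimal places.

Minor second: 10.4 × 1.067⁴ = 13.4800pt
Major third: 10.4 × 1.250⁴ = 25.3906pt
Difference: 25.3906 − 13.4800 = 11.9106pt

11.91pt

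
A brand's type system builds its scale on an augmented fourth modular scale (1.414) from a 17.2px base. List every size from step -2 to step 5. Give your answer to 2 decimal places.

8.60px, 12.16px, 17.20px, 24.32px, 34.39px, 48.63px, 68.76px, 97.22px

Step -2: 17.2 ÷ 1.414² = 8.60
Step -1: 17.2 ÷ 1.414 = 12.16
Step 0: 17.2px
Step 1: 17.2 × 1.414 = 24.32
Step 2: 17.2 × 1.414² = 34.39
Step 3: 17.2 × 1.414³ = 48.63
Step 4: 17.2 × 1.414⁴ = 68.76
Step 5: 17.2 × 1.414⁵ = 97.22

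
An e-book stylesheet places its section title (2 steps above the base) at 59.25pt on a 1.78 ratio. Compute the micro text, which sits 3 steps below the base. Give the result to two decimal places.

3.32pt

59.25 ÷ 1.78⁵ = 59.25 ÷ 17.86899 ≈ 3.316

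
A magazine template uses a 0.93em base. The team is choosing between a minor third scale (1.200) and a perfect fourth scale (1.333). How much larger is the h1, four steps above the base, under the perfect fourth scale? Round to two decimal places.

Minor third: 0.93 × 1.200⁴ = 1.9284em
Perfect fourth: 0.93 × 1.333⁴ = 2.9363em
Difference: 2.9363 − 1.9284 = 1.0079em

1.01em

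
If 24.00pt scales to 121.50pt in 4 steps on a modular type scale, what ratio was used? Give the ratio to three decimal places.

r⁴ = 121.50 / 24.00, so r = (121.50/24.00)^(1/4).
r = 5.0625^(1/4) ≈ 1.5000

1.500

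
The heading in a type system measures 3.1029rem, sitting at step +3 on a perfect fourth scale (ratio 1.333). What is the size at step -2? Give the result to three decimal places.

The gap is -2 − (3) = -5 steps, so the factor is 1.333^-5.
3.1029 ÷ 1.333⁵ = 3.1029 ÷ 4.20873 ≈ 0.737

0.737rem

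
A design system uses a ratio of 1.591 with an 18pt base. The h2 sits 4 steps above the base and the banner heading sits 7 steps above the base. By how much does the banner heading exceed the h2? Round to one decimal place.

Step 4: 18.0 × 1.591⁴ = 115.333pt
Step 7: 18.0 × 1.591⁷ = 464.477pt
Difference: 464.477 − 115.333 = 349.144pt

349.1pt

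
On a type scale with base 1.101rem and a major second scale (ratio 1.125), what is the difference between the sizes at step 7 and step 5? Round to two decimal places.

0.53rem

Step 5: 1.101 × 1.125⁵ = 1.9840rem
Step 7: 1.101 × 1.125⁷ = 2.5110rem
Difference: 2.5110 − 1.9840 = 0.5270rem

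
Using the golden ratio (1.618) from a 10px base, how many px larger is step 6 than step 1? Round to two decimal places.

Step 1: 10.0 × 1.618 = 16.1800px
Step 6: 10.0 × 1.618⁶ = 179.4201px
Difference: 179.4201 − 16.1800 = 163.2401px

163.24px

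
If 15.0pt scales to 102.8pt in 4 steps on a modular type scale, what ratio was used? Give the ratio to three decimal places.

1.618

r⁴ = 102.8 / 15.0, so r = (102.8/15.0)^(1/4).
r = 6.8533^(1/4) ≈ 1.6180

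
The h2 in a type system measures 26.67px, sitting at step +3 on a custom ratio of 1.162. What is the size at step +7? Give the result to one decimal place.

48.6px

26.67 × 1.162⁴ = 26.67 × 1.82316 ≈ 48.624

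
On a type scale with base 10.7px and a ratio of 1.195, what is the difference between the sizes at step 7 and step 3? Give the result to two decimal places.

18.98px

Step 3: 10.7 × 1.195³ = 18.2594px
Step 7: 10.7 × 1.195⁷ = 37.2357px
Difference: 37.2357 − 18.2594 = 18.9763px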